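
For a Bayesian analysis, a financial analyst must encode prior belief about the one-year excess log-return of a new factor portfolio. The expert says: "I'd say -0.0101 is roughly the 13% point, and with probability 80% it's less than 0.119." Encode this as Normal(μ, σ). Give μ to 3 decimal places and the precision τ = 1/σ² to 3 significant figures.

μ = 0.064, τ = 232

For Normal(μ,σ), the p-quantile is μ + z_p·σ. Here z_{0.13} = -1.126, z_{0.8} = 0.8416.
So -0.0101 = μ − 1.126σ and 0.119 = μ + 0.8416σ.
Subtracting: σ = (0.119 − -0.0101)/(0.8416 − (-1.126)) = 0.066.
Then μ = -0.0101 − (-1.126)·0.066 = 0.064.
Precision τ = 1/σ² = 1/0.0656² = 232.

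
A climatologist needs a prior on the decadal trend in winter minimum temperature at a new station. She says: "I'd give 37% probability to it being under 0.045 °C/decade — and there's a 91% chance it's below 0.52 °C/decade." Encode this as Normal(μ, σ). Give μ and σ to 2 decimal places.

The p-quantile of Normal(μ,σ) is μ + z_p·σ, with z_{0.37} = -0.3319 and z_{0.91} = 1.341.
Eliminate σ: μ = (z₂·x₁ − z₁·x₂)/(z₂ − z₁) = (1.341·0.045 − (-0.3319)·0.52)/1.673 = 0.14.
Then σ = (x₂ − x₁)/(z₂ − z₁) = (0.52 − 0.045)/1.673 = 0.28.

μ = 0.14, σ = 0.28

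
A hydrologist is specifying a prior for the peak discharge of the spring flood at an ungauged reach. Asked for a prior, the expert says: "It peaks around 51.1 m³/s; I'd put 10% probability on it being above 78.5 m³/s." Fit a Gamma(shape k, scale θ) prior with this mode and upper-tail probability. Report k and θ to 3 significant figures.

k ≈ 11.1, θ ≈ 5.04

Gamma(k,θ) with k>1 has mode (k−1)θ, so θ = 51.1/(k−1).
Need P(X < 78.5) = 0.9 with θ tied to k this way. Start at k = 2, θ = 51.1: P(X<78.5) ≈ 0.454.
Too low — raise k to concentrate. Iterating converges to k ≈ 11.1.
Then θ = 51.1/(11.1−1) ≈ 5.04.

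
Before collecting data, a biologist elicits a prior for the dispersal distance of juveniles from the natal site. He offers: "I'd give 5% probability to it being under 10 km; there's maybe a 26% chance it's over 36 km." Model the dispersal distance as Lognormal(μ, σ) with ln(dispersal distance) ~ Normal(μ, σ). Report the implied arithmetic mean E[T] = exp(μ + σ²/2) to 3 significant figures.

E[T] ≈ 29.4 km

If T ~ Lognormal(μ,σ) then ln T ~ Normal(μ,σ), so the p-quantile of ln T is μ + z_p·σ.
ln(10) = 2.303 and ln(36) = 3.584; z_{0.05} = -1.645, z_{0.74} = 0.6433.
σ = (3.584 − 2.303)/(0.6433 − (-1.645)) = 0.560.
μ = 2.303 − (-1.645)·0.560 = 3.223.
E[T] = exp(μ + σ²/2) = exp(3.223 + 0.1567) = 29.4 km.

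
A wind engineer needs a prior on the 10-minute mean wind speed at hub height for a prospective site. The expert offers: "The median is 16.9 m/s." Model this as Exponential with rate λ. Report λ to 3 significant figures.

λ ≈ 0.041

Exponential median = ln 2 / λ, so λ = ln 2 / 16.9 = 0.041.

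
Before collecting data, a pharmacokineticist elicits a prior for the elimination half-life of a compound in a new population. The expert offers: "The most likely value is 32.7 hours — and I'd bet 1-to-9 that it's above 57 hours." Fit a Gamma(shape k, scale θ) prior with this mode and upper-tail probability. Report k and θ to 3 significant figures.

Gamma(k,θ) with k>1 has mode (k−1)θ, so θ = 32.7/(k−1).
Need P(X < 57) = 0.9 with θ tied to k this way. Start at k = 2, θ = 32.7: P(X<57) ≈ 0.520.
Too low — raise k to concentrate. Iterating converges to k ≈ 7.15.
Then θ = 32.7/(7.15−1) ≈ 5.32.

k ≈ 7.15, θ ≈ 5.32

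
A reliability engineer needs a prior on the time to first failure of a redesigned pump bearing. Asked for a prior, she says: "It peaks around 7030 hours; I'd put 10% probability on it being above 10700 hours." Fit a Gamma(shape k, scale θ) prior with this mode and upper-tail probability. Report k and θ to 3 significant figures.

Gamma(k,θ) with k>1 has mode (k−1)θ, so θ = 7030/(k−1).
Need P(X < 10700) = 0.9 with θ tied to k this way. Start at k = 2, θ = 7030: P(X<10700) ≈ 0.450.
Too low — raise k to concentrate. Iterating converges to k ≈ 11.6.
Then θ = 7030/(11.6−1) ≈ 665.

k ≈ 11.6, θ ≈ 665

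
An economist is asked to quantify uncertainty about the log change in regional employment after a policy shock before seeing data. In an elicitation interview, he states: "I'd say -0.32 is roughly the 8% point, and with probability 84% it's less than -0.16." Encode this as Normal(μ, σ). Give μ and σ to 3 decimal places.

The p-quantile of Normal(μ,σ) is μ + z_p·σ, with z_{0.08} = -1.405 and z_{0.84} = 0.9945.
Eliminate σ: μ = (z₂·x₁ − z₁·x₂)/(z₂ − z₁) = (0.9945·-0.32 − (-1.405)·-0.16)/2.4 = -0.226.
Then σ = (x₂ − x₁)/(z₂ − z₁) = (-0.16 − -0.32)/2.4 = 0.067.

μ = -0.226, σ = 0.067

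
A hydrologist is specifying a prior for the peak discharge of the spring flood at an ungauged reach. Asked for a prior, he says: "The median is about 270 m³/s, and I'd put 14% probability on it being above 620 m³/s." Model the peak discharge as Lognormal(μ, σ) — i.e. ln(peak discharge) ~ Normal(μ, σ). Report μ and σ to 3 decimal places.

If T ~ Lognormal(μ,σ) then ln T ~ Normal(μ,σ), so the p-quantile of ln T is μ + z_p·σ.
ln(270) = 5.598 and ln(620) = 6.43; z_{0.5} = 0, z_{0.86} = 1.08.
σ = (6.43 − 5.598)/(1.08 − (0)) = 0.769.
μ = 5.598 − (0)·0.769 = 5.598.

μ ≈ 5.598, σ ≈ 0.769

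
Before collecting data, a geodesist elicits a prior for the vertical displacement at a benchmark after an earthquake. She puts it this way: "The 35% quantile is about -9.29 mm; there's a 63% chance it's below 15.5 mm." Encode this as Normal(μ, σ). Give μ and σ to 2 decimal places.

For Normal(μ,σ), the p-quantile is μ + z_p·σ. Here z_{0.35} = -0.3853, z_{0.63} = 0.3319.
So -9.29 = μ − 0.3853σ and 15.5 = μ + 0.3319σ.
Subtracting: σ = (15.5 − -9.29)/(0.3319 − (-0.3853)) = 34.57.
Then μ = -9.29 − (-0.3853)·34.57 = 4.03.

μ = 4.03, σ = 34.57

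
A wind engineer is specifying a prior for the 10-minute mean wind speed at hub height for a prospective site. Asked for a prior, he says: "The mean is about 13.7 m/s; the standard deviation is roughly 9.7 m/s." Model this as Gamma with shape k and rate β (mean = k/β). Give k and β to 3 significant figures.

For Gamma(k, rate β): mean = k/β, variance = k/β², so CV = 1/√k.
CV = SD/mean = 9.7/13.7 = 0.708, hence k = 1/CV² = 1.99.
Then β = k/mean = 1.99/13.7 = 0.146.

k ≈ 1.99, β ≈ 0.146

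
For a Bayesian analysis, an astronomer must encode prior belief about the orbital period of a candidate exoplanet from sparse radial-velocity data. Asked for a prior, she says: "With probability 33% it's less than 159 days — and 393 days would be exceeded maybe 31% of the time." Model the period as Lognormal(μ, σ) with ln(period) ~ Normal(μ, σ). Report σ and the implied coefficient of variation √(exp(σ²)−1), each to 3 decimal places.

σ ≈ 0.967, CV ≈ 1.244

If T ~ Lognormal(μ,σ) then ln T ~ Normal(μ,σ), so the p-quantile of ln T is μ + z_p·σ.
ln(159) = 5.069 and ln(393) = 5.974; z_{0.33} = -0.4399, z_{0.69} = 0.4959.
σ = (5.974 − 5.069)/(0.4959 − (-0.4399)) = 0.967.
μ = 5.069 − (-0.4399)·0.967 = 5.494.
CV = √(exp(σ²)−1) = √(exp(0.9351)−1) = 1.244.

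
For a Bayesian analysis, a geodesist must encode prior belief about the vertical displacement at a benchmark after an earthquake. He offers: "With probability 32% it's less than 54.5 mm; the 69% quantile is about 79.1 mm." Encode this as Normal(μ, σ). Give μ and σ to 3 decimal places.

The p-quantile of Normal(μ,σ) is μ + z_p·σ, with z_{0.32} = -0.4677 and z_{0.69} = 0.4959.
Eliminate σ: μ = (z₂·x₁ − z₁·x₂)/(z₂ − z₁) = (0.4959·54.5 − (-0.4677)·79.1)/0.9635 = 66.441.
Then σ = (x₂ − x₁)/(z₂ − z₁) = (79.1 − 54.5)/0.9635 = 25.531.

μ = 66.441, σ = 25.531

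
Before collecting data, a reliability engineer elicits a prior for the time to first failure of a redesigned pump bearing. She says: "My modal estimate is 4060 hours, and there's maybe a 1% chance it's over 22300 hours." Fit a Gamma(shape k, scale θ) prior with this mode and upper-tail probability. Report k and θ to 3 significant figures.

k ≈ 2.31, θ ≈ 3090

Gamma(k,θ) with k>1 has mode (k−1)θ, so θ = 4060/(k−1).
Need P(X < 22300) = 0.99 with θ tied to k this way. Start at k = 2, θ = 4060: P(X<22300) ≈ 0.973.
Too low — raise k to concentrate. Iterating converges to k ≈ 2.31.
Then θ = 4060/(2.31−1) ≈ 3090.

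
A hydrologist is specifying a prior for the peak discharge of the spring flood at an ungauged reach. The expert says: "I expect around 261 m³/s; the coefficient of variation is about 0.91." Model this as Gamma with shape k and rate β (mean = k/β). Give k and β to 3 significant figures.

k ≈ 1.21, β ≈ 0.00463

For Gamma(k, rate β): mean = k/β, variance = k/β², so CV = 1/√k.
CV = 0.91, hence k = 1/CV² = 1.21.
Then β = k/mean = 1.21/261 = 0.00463.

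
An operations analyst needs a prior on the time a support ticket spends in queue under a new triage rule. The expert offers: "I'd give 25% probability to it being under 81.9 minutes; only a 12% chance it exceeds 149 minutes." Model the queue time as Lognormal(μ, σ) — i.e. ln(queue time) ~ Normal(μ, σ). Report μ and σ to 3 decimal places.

If T ~ Lognormal(μ,σ) then ln T ~ Normal(μ,σ), so the p-quantile of ln T is μ + z_p·σ.
ln(81.9) = 4.405 and ln(149) = 5.004; z_{0.25} = -0.6745, z_{0.88} = 1.175.
σ = (5.004 − 4.405)/(1.175 − (-0.6745)) = 0.324.
μ = 4.405 − (-0.6745)·0.324 = 4.624.

μ ≈ 4.624, σ ≈ 0.324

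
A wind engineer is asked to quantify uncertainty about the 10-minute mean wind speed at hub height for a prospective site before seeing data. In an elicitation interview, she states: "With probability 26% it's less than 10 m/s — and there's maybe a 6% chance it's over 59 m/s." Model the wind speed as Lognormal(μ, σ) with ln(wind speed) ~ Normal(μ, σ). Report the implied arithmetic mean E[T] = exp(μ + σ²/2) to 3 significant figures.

If T ~ Lognormal(μ,σ) then ln T ~ Normal(μ,σ), so the p-quantile of ln T is μ + z_p·σ.
ln(10) = 2.303 and ln(59) = 4.078; z_{0.26} = -0.6433, z_{0.94} = 1.555.
σ = (4.078 − 2.303)/(1.555 − (-0.6433)) = 0.807.
μ = 2.303 − (-0.6433)·0.807 = 2.822.
E[T] = exp(μ + σ²/2) = exp(2.822 + 0.3260) = 23.3 m/s.

E[T] ≈ 23.3 m/s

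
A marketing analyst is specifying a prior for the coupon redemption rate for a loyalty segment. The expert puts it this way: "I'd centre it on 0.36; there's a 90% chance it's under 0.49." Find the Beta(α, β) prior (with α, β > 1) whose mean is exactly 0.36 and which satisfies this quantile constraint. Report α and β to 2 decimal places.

With mean 0.36 fixed, write α = 0.36s, β = 0.64s where s = α+β.
Need P(θ < 0.49) = 0.9 under Beta(0.36s, 0.64s). Normal approximation: (q−m)/√(m(1−m)/s) ≈ z_{0.9} = 1.28, so s ≈ 0.36·0.64·(1.28)²/(0.49−0.36)² = 22.4.
At s = 22.4: P(θ<0.49) ≈ 0.897. Adjusting to match 0.9 gives s ≈ 22.94.
So α = 0.36·22.94 ≈ 8.26, β = 0.64·22.94 ≈ 14.68.

α ≈ 8.26, β ≈ 14.68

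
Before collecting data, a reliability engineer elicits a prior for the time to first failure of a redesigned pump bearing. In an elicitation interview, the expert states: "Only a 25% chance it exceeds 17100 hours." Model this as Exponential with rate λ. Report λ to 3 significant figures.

P(T > 17100.0) = e^(−λ·17100.0) = 0.25, so λ = −ln(0.25)/17100.0 = 8.11e-05.

λ ≈ 8.11e-05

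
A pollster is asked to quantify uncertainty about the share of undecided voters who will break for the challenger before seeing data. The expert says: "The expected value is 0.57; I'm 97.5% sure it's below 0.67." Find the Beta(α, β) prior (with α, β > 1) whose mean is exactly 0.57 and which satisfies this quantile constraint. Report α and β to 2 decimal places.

α ≈ 51.29, β ≈ 38.69

With mean 0.57 fixed, write α = 0.57s, β = 0.43s where s = α+β.
Need P(θ < 0.67) = 0.975 under Beta(0.57s, 0.43s). Normal approximation: (q−m)/√(m(1−m)/s) ≈ z_{0.975} = 1.96, so s ≈ 0.57·0.43·(1.96)²/(0.67−0.57)² = 94.2.
At s = 94.2: P(θ<0.67) ≈ 0.978. Adjusting to match 0.975 gives s ≈ 89.99.
So α = 0.57·89.99 ≈ 51.29, β = 0.43·89.99 ≈ 38.69.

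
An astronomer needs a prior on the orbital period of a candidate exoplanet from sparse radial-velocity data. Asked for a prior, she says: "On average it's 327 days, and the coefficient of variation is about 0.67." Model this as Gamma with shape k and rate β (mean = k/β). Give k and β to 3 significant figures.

For Gamma(k, rate β): mean = k/β, variance = k/β², so CV = 1/√k.
CV = 0.67, hence k = 1/CV² = 2.23.
Then β = k/mean = 2.23/327 = 0.00681.

k ≈ 2.23, β ≈ 0.00681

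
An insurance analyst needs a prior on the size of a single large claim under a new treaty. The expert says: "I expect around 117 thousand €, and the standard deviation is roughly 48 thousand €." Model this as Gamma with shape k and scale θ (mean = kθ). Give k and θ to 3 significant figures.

For Gamma(k, scale θ): mean = kθ, variance = kθ², so CV = 1/√k.
CV = SD/mean = 48/117 = 0.4103, hence k = 1/CV² = 5.94.
Then θ = mean/k = 117/5.94 = 19.7.

k ≈ 5.94, θ ≈ 19.7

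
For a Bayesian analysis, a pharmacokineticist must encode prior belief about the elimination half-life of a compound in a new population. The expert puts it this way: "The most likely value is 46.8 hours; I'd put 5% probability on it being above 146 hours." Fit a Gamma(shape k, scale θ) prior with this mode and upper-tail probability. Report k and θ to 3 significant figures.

k ≈ 3.03, θ ≈ 23

Gamma(k,θ) with k>1 has mode (k−1)θ, so θ = 46.8/(k−1).
Need P(X < 146) = 0.95 with θ tied to k this way. Start at k = 2, θ = 46.8: P(X<146) ≈ 0.818.
Too low — raise k to concentrate. Iterating converges to k ≈ 3.03.
Then θ = 46.8/(3.03−1) ≈ 23.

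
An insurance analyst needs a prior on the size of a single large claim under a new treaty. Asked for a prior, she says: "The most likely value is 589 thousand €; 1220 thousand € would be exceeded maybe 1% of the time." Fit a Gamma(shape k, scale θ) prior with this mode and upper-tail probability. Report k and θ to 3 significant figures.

Gamma(k,θ) with k>1 has mode (k−1)θ, so θ = 589/(k−1).
Need P(X < 1220) = 0.99 with θ tied to k this way. Start at k = 2, θ = 589: P(X<1220) ≈ 0.613.
Too low — raise k to concentrate. Iterating converges to k ≈ 10.2.
Then θ = 589/(10.2−1) ≈ 64.

k ≈ 10.2, θ ≈ 64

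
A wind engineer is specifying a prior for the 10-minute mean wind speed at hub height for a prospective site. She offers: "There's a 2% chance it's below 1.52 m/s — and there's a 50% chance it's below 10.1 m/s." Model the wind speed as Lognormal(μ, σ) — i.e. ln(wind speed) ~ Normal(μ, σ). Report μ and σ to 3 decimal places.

μ ≈ 2.313, σ ≈ 0.922

If T ~ Lognormal(μ,σ) then ln T ~ Normal(μ,σ), so the p-quantile of ln T is μ + z_p·σ.
ln(1.52) = 0.4187 and ln(10.1) = 2.313; z_{0.02} = -2.054, z_{0.5} = 0.
σ = (2.313 − 0.4187)/(0 − (-2.054)) = 0.922.
μ = 0.4187 − (-2.054)·0.922 = 2.313.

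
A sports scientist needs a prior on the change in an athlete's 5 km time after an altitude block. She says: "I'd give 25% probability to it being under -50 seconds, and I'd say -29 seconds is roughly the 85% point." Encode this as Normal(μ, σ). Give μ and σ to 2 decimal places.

For Normal(μ,σ), the p-quantile is μ + z_p·σ. Here z_{0.25} = -0.6745, z_{0.85} = 1.036.
So -50 = μ − 0.6745σ and -29 = μ + 1.036σ.
Subtracting: σ = (-29 − -50)/(1.036 − (-0.6745)) = 12.27.
Then μ = -50 − (-0.6745)·12.27 = -41.72.

μ = -41.72, σ = 12.27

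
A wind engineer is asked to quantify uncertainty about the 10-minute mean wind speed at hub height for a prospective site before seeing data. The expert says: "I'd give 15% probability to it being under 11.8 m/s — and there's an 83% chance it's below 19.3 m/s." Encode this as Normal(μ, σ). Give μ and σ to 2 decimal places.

μ = 15.70, σ = 3.77

The p-quantile of Normal(μ,σ) is μ + z_p·σ, with z_{0.15} = -1.036 and z_{0.83} = 0.9542.
Eliminate σ: μ = (z₂·x₁ − z₁·x₂)/(z₂ − z₁) = (0.9542·11.8 − (-1.036)·19.3)/1.991 = 15.70.
Then σ = (x₂ − x₁)/(z₂ − z₁) = (19.3 − 11.8)/1.991 = 3.77.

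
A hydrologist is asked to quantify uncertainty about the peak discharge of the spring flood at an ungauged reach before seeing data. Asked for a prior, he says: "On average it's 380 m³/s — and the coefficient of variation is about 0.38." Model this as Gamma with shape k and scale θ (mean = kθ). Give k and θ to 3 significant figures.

k ≈ 6.93, θ ≈ 54.9

For Gamma(k, scale θ): mean = kθ, variance = kθ², so CV = 1/√k.
CV = 0.38, hence k = 1/CV² = 6.93.
Then θ = mean/k = 380/6.93 = 54.9.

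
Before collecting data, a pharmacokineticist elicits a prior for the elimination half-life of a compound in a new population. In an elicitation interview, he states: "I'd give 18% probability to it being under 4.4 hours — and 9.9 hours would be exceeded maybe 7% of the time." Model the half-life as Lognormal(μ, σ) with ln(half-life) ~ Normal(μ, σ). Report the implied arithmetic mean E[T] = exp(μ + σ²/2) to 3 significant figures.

E[T] ≈ 6.36 hours

If T ~ Lognormal(μ,σ) then ln T ~ Normal(μ,σ), so the p-quantile of ln T is μ + z_p·σ.
ln(4.4) = 1.482 and ln(9.9) = 2.293; z_{0.18} = -0.9154, z_{0.93} = 1.476.
σ = (2.293 − 1.482)/(1.476 − (-0.9154)) = 0.339.
μ = 1.482 − (-0.9154)·0.339 = 1.792.
E[T] = exp(μ + σ²/2) = exp(1.792 + 0.0575) = 6.36 hours.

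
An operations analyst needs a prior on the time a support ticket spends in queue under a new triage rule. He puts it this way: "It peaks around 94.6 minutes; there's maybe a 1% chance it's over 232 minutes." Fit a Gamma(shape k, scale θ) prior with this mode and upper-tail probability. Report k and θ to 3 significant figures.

k ≈ 6.86, θ ≈ 16.2

Gamma(k,θ) with k>1 has mode (k−1)θ, so θ = 94.6/(k−1).
Need P(X < 232) = 0.99 with θ tied to k this way. Start at k = 2, θ = 94.6: P(X<232) ≈ 0.703.
Too low — raise k to concentrate. Iterating converges to k ≈ 6.86.
Then θ = 94.6/(6.86−1) ≈ 16.2.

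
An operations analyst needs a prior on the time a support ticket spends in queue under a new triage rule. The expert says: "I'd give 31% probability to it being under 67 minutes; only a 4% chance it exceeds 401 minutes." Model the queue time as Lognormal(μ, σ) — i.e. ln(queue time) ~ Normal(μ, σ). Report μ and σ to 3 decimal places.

μ ≈ 4.600, σ ≈ 0.796

If T ~ Lognormal(μ,σ) then ln T ~ Normal(μ,σ), so the p-quantile of ln T is μ + z_p·σ.
ln(67) = 4.205 and ln(401) = 5.994; z_{0.31} = -0.4959, z_{0.96} = 1.751.
σ = (5.994 − 4.205)/(1.751 − (-0.4959)) = 0.796.
μ = 4.205 − (-0.4959)·0.796 = 4.600.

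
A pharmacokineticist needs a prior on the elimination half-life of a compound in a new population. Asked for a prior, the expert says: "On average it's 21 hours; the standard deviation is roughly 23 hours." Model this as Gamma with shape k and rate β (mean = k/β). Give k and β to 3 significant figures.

k ≈ 0.834, β ≈ 0.0397

For Gamma(k, rate β): mean = k/β, variance = k/β², so CV = 1/√k.
CV = SD/mean = 23/21 = 1.095, hence k = 1/CV² = 0.834.
Then β = k/mean = 0.834/21 = 0.0397.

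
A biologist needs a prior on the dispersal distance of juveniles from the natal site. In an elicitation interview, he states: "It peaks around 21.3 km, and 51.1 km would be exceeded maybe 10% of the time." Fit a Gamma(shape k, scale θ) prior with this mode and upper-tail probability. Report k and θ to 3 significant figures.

k ≈ 3.51, θ ≈ 8.48

Gamma(k,θ) with k>1 has mode (k−1)θ, so θ = 21.3/(k−1).
Need P(X < 51.1) = 0.9 with θ tied to k this way. Start at k = 2, θ = 21.3: P(X<51.1) ≈ 0.691.
Too low — raise k to concentrate. Iterating converges to k ≈ 3.51.
Then θ = 21.3/(3.51−1) ≈ 8.48.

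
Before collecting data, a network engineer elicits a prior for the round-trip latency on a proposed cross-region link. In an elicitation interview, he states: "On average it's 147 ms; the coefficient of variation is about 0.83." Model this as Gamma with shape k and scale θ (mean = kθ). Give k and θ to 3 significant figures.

For Gamma(k, scale θ): mean = kθ, variance = kθ², so CV = 1/√k.
CV = 0.83, hence k = 1/CV² = 1.45.
Then θ = mean/k = 147/1.45 = 101.

k ≈ 1.45, θ ≈ 101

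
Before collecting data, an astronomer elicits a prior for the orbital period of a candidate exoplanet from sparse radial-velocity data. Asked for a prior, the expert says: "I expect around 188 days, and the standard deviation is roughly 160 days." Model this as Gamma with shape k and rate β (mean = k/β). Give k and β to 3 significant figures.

For Gamma(k, rate β): mean = k/β, variance = k/β², so CV = 1/√k.
CV = SD/mean = 160/188 = 0.8511, hence k = 1/CV² = 1.38.
Then β = k/mean = 1.38/188 = 0.00734.

k ≈ 1.38, β ≈ 0.00734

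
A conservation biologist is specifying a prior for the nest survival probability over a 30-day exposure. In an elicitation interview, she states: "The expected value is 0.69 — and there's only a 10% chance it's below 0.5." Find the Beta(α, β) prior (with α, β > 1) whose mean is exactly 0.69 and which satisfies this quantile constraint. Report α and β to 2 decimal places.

With mean 0.69 fixed, write α = 0.69s, β = 0.31s where s = α+β.
Need P(θ < 0.5) = 0.1 under Beta(0.69s, 0.31s). Normal approximation: (q−m)/√(m(1−m)/s) ≈ z_{0.1} = -1.28, so s ≈ 0.69·0.31·(-1.28)²/(0.5−0.69)² = 9.7.
At s = 9.7: P(θ<0.5) ≈ 0.104. Adjusting to match 0.1 gives s ≈ 10.16.
So α = 0.69·10.16 ≈ 7.01, β = 0.31·10.16 ≈ 3.15.

α ≈ 7.01, β ≈ 3.15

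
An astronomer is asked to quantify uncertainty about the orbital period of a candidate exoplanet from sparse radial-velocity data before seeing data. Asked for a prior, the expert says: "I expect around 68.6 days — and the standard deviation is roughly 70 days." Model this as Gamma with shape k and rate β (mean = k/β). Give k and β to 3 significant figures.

k ≈ 0.96, β ≈ 0.014

For Gamma(k, rate β): mean = k/β, variance = k/β², so CV = 1/√k.
CV = SD/mean = 70/68.6 = 1.02, hence k = 1/CV² = 0.96.
Then β = k/mean = 0.96/68.6 = 0.014.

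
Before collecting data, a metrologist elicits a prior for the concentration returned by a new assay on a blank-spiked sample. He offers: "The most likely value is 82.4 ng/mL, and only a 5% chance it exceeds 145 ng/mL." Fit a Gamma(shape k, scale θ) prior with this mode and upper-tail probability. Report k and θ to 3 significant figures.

k ≈ 9.73, θ ≈ 9.44

Gamma(k,θ) with k>1 has mode (k−1)θ, so θ = 82.4/(k−1).
Need P(X < 145) = 0.95 with θ tied to k this way. Start at k = 2, θ = 82.4: P(X<145) ≈ 0.525.
Too low — raise k to concentrate. Iterating converges to k ≈ 9.73.
Then θ = 82.4/(9.73−1) ≈ 9.44.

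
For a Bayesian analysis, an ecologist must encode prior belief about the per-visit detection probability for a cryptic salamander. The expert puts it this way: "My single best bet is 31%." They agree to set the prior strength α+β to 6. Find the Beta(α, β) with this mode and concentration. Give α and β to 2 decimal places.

For α,β > 1 the Beta mode is (α−1)/(α+β−2). With α+β = 6, the mode is (α−1)/4.
Set (α−1)/4 = 0.31 → α = 1 + 0.31·4 = 2.24.
β = 6 − α = 3.76.

α = 2.24, β = 3.76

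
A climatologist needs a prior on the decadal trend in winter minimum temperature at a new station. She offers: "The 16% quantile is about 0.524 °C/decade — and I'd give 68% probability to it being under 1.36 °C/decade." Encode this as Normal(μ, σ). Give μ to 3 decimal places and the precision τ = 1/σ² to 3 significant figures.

μ = 1.093, τ = 3.06

For Normal(μ,σ), the p-quantile is μ + z_p·σ. Here z_{0.16} = -0.9945, z_{0.68} = 0.4677.
So 0.524 = μ − 0.9945σ and 1.36 = μ + 0.4677σ.
Subtracting: σ = (1.36 − 0.524)/(0.4677 − (-0.9945)) = 0.572.
Then μ = 0.524 − (-0.9945)·0.572 = 1.093.
Precision τ = 1/σ² = 1/0.5718² = 3.06.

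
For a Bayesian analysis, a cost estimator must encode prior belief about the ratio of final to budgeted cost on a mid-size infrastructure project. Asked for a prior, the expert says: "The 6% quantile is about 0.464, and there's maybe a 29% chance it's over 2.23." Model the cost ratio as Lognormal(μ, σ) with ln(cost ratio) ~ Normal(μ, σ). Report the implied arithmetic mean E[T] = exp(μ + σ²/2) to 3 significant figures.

If T ~ Lognormal(μ,σ) then ln T ~ Normal(μ,σ), so the p-quantile of ln T is μ + z_p·σ.
ln(0.464) = -0.7679 and ln(2.23) = 0.802; z_{0.06} = -1.555, z_{0.71} = 0.5534.
σ = (0.802 − -0.7679)/(0.5534 − (-1.555)) = 0.745.
μ = -0.7679 − (-1.555)·0.745 = 0.390.
E[T] = exp(μ + σ²/2) = exp(0.390 + 0.2773) = 1.95.

E[T] ≈ 1.95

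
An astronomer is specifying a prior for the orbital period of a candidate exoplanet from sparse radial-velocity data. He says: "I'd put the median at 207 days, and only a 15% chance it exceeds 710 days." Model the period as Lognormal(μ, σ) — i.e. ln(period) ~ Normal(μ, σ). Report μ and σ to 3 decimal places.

If T ~ Lognormal(μ,σ) then ln T ~ Normal(μ,σ), so the p-quantile of ln T is μ + z_p·σ.
ln(207) = 5.333 and ln(710) = 6.565; z_{0.5} = 0, z_{0.85} = 1.036.
σ = (6.565 − 5.333)/(1.036 − (0)) = 1.189.
μ = 5.333 − (0)·1.189 = 5.333.

μ ≈ 5.333, σ ≈ 1.189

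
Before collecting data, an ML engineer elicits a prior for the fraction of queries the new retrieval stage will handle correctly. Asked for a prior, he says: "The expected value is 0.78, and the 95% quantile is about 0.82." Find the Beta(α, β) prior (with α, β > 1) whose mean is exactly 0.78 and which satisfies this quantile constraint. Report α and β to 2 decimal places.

α ≈ 212.65, β ≈ 59.98

With mean 0.78 fixed, write α = 0.78s, β = 0.22s where s = α+β.
Need P(θ < 0.82) = 0.95 under Beta(0.78s, 0.22s). Normal approximation: (q−m)/√(m(1−m)/s) ≈ z_{0.95} = 1.64, so s ≈ 0.78·0.22·(1.64)²/(0.82−0.78)² = 290.2.
At s = 290.2: P(θ<0.82) ≈ 0.955. Adjusting to match 0.95 gives s ≈ 272.62.
So α = 0.78·272.62 ≈ 212.65, β = 0.22·272.62 ≈ 59.98.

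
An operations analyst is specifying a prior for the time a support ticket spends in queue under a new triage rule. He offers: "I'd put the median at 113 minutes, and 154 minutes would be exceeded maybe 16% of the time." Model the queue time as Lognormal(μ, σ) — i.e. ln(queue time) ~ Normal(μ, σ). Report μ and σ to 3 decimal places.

If T ~ Lognormal(μ,σ) then ln T ~ Normal(μ,σ), so the p-quantile of ln T is μ + z_p·σ.
ln(113) = 4.727 and ln(154) = 5.037; z_{0.5} = 0, z_{0.84} = 0.9945.
σ = (5.037 − 4.727)/(0.9945 − (0)) = 0.311.
μ = 4.727 − (0)·0.311 = 4.727.

μ ≈ 4.727, σ ≈ 0.311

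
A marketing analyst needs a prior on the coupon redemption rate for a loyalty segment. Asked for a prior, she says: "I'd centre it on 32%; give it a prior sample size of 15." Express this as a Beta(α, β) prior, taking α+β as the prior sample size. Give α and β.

α = 4.8, β = 10.2

Under the effective-sample-size interpretation, Beta(α, β) has prior mean α/(α+β) and prior sample size α+β.
So α+β = 15 and α/(α+β) = 0.32, giving α = 0.32·15 = 4.8 and β = 15 − 4.8 = 10.2.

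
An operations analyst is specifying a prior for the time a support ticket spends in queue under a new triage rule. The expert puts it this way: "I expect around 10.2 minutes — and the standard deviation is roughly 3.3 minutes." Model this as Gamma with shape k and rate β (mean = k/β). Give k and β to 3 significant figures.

k ≈ 9.55, β ≈ 0.937

For Gamma(k, rate β): mean = k/β, variance = k/β², so CV = 1/√k.
CV = SD/mean = 3.3/10.2 = 0.3235, hence k = 1/CV² = 9.55.
Then β = k/mean = 9.55/10.2 = 0.937.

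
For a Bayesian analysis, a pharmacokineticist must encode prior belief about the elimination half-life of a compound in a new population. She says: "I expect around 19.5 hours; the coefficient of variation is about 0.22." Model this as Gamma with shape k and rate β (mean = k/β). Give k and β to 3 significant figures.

For Gamma(k, rate β): mean = k/β, variance = k/β², so CV = 1/√k.
CV = 0.22, hence k = 1/CV² = 20.7.
Then β = k/mean = 20.7/19.5 = 1.06.

k ≈ 20.7, β ≈ 1.06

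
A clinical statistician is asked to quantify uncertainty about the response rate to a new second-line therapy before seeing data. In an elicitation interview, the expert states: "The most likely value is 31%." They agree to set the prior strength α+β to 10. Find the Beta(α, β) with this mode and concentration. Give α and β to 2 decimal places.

α = 3.48, β = 6.52

For α,β > 1 the Beta mode is (α−1)/(α+β−2). With α+β = 10, the mode is (α−1)/8.
Set (α−1)/8 = 0.31 → α = 1 + 0.31·8 = 3.48.
β = 10 − α = 6.52.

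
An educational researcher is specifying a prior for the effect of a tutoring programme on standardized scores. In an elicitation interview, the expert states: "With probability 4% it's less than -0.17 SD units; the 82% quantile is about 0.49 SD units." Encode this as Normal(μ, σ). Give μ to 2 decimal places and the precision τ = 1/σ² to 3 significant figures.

The p-quantile of Normal(μ,σ) is μ + z_p·σ, with z_{0.04} = -1.751 and z_{0.82} = 0.9154.
Eliminate σ: μ = (z₂·x₁ − z₁·x₂)/(z₂ − z₁) = (0.9154·-0.17 − (-1.751)·0.49)/2.666 = 0.26.
Then σ = (x₂ − x₁)/(z₂ − z₁) = (0.49 − -0.17)/2.666 = 0.25.
Precision τ = 1/σ² = 1/0.2476² = 16.3.

μ = 0.26, τ = 16.3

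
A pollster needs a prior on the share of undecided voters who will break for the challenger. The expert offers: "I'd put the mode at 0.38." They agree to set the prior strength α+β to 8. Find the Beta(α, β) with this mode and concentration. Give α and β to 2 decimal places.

α = 3.28, β = 4.72

For α,β > 1 the Beta mode is (α−1)/(α+β−2). With α+β = 8, the mode is (α−1)/6.
Set (α−1)/6 = 0.38 → α = 1 + 0.38·6 = 3.28.
β = 8 − α = 4.72.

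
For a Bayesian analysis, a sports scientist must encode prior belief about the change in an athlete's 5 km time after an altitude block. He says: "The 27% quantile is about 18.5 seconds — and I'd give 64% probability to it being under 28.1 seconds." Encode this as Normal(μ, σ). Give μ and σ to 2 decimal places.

μ = 24.56, σ = 9.88

The p-quantile of Normal(μ,σ) is μ + z_p·σ, with z_{0.27} = -0.6128 and z_{0.64} = 0.3585.
Eliminate σ: μ = (z₂·x₁ − z₁·x₂)/(z₂ − z₁) = (0.3585·18.5 − (-0.6128)·28.1)/0.9713 = 24.56.
Then σ = (x₂ − x₁)/(z₂ − z₁) = (28.1 − 18.5)/0.9713 = 9.88.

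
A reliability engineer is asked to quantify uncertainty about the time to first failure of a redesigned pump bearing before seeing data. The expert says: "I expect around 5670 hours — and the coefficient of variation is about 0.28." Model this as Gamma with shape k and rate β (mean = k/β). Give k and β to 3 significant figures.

For Gamma(k, rate β): mean = k/β, variance = k/β², so CV = 1/√k.
CV = 0.28, hence k = 1/CV² = 12.8.
Then β = k/mean = 12.8/5670 = 0.00225.

k ≈ 12.8, β ≈ 0.00225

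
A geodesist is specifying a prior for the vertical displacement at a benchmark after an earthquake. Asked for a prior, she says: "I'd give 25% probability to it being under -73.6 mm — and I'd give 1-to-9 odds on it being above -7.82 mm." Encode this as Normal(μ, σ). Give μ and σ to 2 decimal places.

μ = -50.92, σ = 33.63

The p-quantile of Normal(μ,σ) is μ + z_p·σ, with z_{0.25} = -0.6745 and z_{0.9} = 1.282.
Eliminate σ: μ = (z₂·x₁ − z₁·x₂)/(z₂ − z₁) = (1.282·-73.6 − (-0.6745)·-7.82)/1.956 = -50.92.
Then σ = (x₂ − x₁)/(z₂ − z₁) = (-7.82 − -73.6)/1.956 = 33.63.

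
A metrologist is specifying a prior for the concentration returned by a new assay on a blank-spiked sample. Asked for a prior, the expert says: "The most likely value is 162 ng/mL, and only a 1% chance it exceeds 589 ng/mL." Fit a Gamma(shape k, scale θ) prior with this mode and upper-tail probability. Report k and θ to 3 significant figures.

k ≈ 3.57, θ ≈ 62.9

Gamma(k,θ) with k>1 has mode (k−1)θ, so θ = 162/(k−1).
Need P(X < 589) = 0.99 with θ tied to k this way. Start at k = 2, θ = 162: P(X<589) ≈ 0.878.
Too low — raise k to concentrate. Iterating converges to k ≈ 3.57.
Then θ = 162/(3.57−1) ≈ 62.9.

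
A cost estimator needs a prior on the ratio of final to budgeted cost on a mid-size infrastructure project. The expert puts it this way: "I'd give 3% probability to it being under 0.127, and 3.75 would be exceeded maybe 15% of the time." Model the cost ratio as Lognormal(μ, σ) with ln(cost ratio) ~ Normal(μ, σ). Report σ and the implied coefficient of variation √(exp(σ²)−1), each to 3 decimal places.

If T ~ Lognormal(μ,σ) then ln T ~ Normal(μ,σ), so the p-quantile of ln T is μ + z_p·σ.
ln(0.127) = -2.064 and ln(3.75) = 1.322; z_{0.03} = -1.881, z_{0.85} = 1.036.
σ = (1.322 − -2.064)/(1.036 − (-1.881)) = 1.160.
μ = -2.064 − (-1.881)·1.160 = 0.119.
CV = √(exp(σ²)−1) = √(exp(1.3467)−1) = 1.687.

σ ≈ 1.160, CV ≈ 1.687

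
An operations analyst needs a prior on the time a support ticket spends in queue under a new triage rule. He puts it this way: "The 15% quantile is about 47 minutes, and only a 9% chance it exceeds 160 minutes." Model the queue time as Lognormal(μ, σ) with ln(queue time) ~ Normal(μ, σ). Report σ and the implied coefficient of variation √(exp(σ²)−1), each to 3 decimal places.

If T ~ Lognormal(μ,σ) then ln T ~ Normal(μ,σ), so the p-quantile of ln T is μ + z_p·σ.
ln(47) = 3.85 and ln(160) = 5.075; z_{0.15} = -1.036, z_{0.91} = 1.341.
σ = (5.075 − 3.85)/(1.341 − (-1.036)) = 0.515.
μ = 3.85 − (-1.036)·0.515 = 4.384.
CV = √(exp(σ²)−1) = √(exp(0.2656)−1) = 0.552.

σ ≈ 0.515, CV ≈ 0.552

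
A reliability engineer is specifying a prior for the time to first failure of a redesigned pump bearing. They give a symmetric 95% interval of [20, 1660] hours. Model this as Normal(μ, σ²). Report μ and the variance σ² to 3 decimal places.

μ = 840.000, σ² = 175037.670

A symmetric 95% interval runs μ ± z·σ with z = 1.96.
Half-width = 820, so σ = 820/1.96 = 418.3750 and σ² = 175037.670.
μ is the interval midpoint, 840.000.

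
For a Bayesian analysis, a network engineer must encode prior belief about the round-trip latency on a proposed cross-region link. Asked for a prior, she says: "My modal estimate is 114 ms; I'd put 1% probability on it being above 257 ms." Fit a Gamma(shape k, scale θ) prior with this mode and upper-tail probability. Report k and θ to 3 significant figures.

k ≈ 8.26, θ ≈ 15.7

Gamma(k,θ) with k>1 has mode (k−1)θ, so θ = 114/(k−1).
Need P(X < 257) = 0.99 with θ tied to k this way. Start at k = 2, θ = 114: P(X<257) ≈ 0.658.
Too low — raise k to concentrate. Iterating converges to k ≈ 8.26.
Then θ = 114/(8.26−1) ≈ 15.7.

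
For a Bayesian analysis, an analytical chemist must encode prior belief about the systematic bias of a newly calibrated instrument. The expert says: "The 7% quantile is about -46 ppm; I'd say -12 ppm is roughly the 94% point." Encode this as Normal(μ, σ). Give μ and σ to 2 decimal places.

For Normal(μ,σ), the p-quantile is μ + z_p·σ. Here z_{0.07} = -1.476, z_{0.94} = 1.555.
So -46 = μ − 1.476σ and -12 = μ + 1.555σ.
Subtracting: σ = (-12 − -46)/(1.555 − (-1.476)) = 11.22.
Then μ = -46 − (-1.476)·11.22 = -29.44.

μ = -29.44, σ = 11.22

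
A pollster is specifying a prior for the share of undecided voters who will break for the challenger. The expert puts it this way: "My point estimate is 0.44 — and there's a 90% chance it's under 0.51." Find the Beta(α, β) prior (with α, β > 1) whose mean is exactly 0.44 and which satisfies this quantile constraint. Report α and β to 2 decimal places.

With mean 0.44 fixed, write α = 0.44s, β = 0.56s where s = α+β.
Need P(θ < 0.51) = 0.9 under Beta(0.44s, 0.56s). Normal approximation: (q−m)/√(m(1−m)/s) ≈ z_{0.9} = 1.28, so s ≈ 0.44·0.56·(1.28)²/(0.51−0.44)² = 82.6.
At s = 82.6: P(θ<0.51) ≈ 0.899. Adjusting to match 0.9 gives s ≈ 82.99.
So α = 0.44·82.99 ≈ 36.52, β = 0.56·82.99 ≈ 46.48.

α ≈ 36.52, β ≈ 46.48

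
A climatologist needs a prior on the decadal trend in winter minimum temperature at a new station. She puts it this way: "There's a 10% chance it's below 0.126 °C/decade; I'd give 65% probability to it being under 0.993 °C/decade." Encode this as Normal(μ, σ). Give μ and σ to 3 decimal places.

μ = 0.793, σ = 0.520

For Normal(μ,σ), the p-quantile is μ + z_p·σ. Here z_{0.1} = -1.282, z_{0.65} = 0.3853.
So 0.126 = μ − 1.282σ and 0.993 = μ + 0.3853σ.
Subtracting: σ = (0.993 − 0.126)/(0.3853 − (-1.282)) = 0.520.
Then μ = 0.126 − (-1.282)·0.520 = 0.793.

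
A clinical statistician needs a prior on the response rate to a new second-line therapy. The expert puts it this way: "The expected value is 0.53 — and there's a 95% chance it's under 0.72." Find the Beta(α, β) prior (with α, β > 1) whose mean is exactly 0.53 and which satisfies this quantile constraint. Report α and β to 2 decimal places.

With mean 0.53 fixed, write α = 0.53s, β = 0.47s where s = α+β.
Need P(θ < 0.72) = 0.95 under Beta(0.53s, 0.47s). Normal approximation: (q−m)/√(m(1−m)/s) ≈ z_{0.95} = 1.64, so s ≈ 0.53·0.47·(1.64)²/(0.72−0.53)² = 18.7.
At s = 18.7: P(θ<0.72) ≈ 0.956. Adjusting to match 0.95 gives s ≈ 17.37.
So α = 0.53·17.37 ≈ 9.21, β = 0.47·17.37 ≈ 8.16.

α ≈ 9.21, β ≈ 8.16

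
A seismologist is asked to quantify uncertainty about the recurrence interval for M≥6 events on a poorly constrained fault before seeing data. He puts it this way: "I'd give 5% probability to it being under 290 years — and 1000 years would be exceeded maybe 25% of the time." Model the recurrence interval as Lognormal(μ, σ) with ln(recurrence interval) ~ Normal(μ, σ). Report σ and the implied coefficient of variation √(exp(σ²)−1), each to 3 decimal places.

σ ≈ 0.534, CV ≈ 0.574

If T ~ Lognormal(μ,σ) then ln T ~ Normal(μ,σ), so the p-quantile of ln T is μ + z_p·σ.
ln(290) = 5.67 and ln(1000) = 6.908; z_{0.05} = -1.645, z_{0.75} = 0.6745.
σ = (6.908 − 5.67)/(0.6745 − (-1.645)) = 0.534.
μ = 5.67 − (-1.645)·0.534 = 6.548.
CV = √(exp(σ²)−1) = √(exp(0.2849)−1) = 0.574.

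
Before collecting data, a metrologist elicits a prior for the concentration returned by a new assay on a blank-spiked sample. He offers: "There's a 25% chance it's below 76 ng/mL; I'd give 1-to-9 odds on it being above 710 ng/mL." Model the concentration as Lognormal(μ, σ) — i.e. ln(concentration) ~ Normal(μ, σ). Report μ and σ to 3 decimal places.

If T ~ Lognormal(μ,σ) then ln T ~ Normal(μ,σ), so the p-quantile of ln T is μ + z_p·σ.
ln(76) = 4.331 and ln(710) = 6.565; z_{0.25} = -0.6745, z_{0.9} = 1.282.
σ = (6.565 − 4.331)/(1.282 − (-0.6745)) = 1.142.
μ = 4.331 − (-0.6745)·1.142 = 5.101.

μ ≈ 5.101, σ ≈ 1.142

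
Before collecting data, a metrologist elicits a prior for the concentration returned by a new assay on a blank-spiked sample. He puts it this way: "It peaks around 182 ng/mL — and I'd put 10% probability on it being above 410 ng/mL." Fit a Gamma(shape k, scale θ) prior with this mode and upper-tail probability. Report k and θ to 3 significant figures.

Gamma(k,θ) with k>1 has mode (k−1)θ, so θ = 182/(k−1).
Need P(X < 410) = 0.9 with θ tied to k this way. Start at k = 2, θ = 182: P(X<410) ≈ 0.658.
Too low — raise k to concentrate. Iterating converges to k ≈ 3.92.
Then θ = 182/(3.92−1) ≈ 62.4.

k ≈ 3.92, θ ≈ 62.4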